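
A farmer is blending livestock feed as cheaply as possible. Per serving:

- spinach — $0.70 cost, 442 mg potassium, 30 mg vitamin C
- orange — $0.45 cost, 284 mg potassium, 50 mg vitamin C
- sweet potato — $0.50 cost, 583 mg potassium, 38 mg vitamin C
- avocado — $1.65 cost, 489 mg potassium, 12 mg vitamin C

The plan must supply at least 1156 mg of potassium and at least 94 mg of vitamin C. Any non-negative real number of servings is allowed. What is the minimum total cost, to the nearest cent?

$1.11

For a min-cost LP with two ≥-constraints, a basic feasible solution has at most two positive variables.
spinach only: max(1156/442, 94/30) = 3.133 servings → $2.19.
orange only: max(1156/284, 94/50) = 4.07 servings → $1.83.
sweet potato only: max(1156/583, 94/38) = 2.474 servings → $1.24.
avocado only: max(1156/489, 94/12) = 7.833 servings → $12.93.
spinach + orange with both tight: 2.29 servings and 0.5057 servings → $1.83.
spinach + sweet potato with both targets exact would need a negative amount; discard.
spinach + avocado with both targets exact would need a negative amount; discard.
orange + sweet potato with both tight: 0.5923 servings and 1.694 servings → $1.11.
orange + avocado with both tight: 1.525 servings and 1.478 servings → $3.13.
sweet potato + avocado: intersection lies outside the first quadrant.
Cheapest feasible corner: $1.11.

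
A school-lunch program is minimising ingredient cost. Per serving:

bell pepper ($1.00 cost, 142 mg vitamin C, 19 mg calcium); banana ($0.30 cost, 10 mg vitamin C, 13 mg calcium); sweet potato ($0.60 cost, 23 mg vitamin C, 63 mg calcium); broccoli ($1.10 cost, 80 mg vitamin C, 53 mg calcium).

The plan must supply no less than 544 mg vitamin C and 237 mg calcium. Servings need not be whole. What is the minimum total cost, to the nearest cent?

A basic optimal solution has at most two foods positive. Try each food alone and each pair with both targets met exactly.
bell pepper only: max(544/142, 237/19) = 12.47 servings → $12.47.
banana only: max(544/10, 237/13) = 54.4 servings → $16.32.
sweet potato only: max(544/23, 237/63) = 23.65 servings → $14.19.
broccoli only: max(544/80, 237/53) = 6.8 servings → $7.48.
bell pepper + banana with both tight: 2.839 servings and 14.08 servings → $7.06.
bell pepper + sweet potato with both tight: 3.387 servings and 2.74 servings → $5.03.
bell pepper + broccoli with both tight: 1.644 servings and 3.882 servings → $5.91.
banana + sweet potato with both targets exact would need a negative amount; discard.
banana + broccoli: the both-tight solution has a negative serving — not a feasible corner.
sweet potato + broccoli: intersection lies outside the first quadrant.
Cheapest feasible corner: $5.03.

$5.03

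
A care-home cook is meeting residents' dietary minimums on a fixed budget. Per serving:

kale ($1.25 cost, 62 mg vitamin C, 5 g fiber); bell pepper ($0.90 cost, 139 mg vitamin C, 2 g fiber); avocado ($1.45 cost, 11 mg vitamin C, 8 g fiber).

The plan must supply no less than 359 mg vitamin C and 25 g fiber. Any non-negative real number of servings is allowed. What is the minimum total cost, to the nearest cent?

$5.81

kale only: max(359/62, 25/5) = 5.79 servings → $7.24.
bell pepper only: max(359/139, 25/2) = 12.5 servings → $11.25.
avocado only: max(359/11, 25/8) = 32.64 servings → $47.32.
kale + bell pepper with both tight: 4.828 servings and 0.4291 servings → $6.42.
kale + avocado: intersection lies outside the first quadrant.
bell pepper + avocado with both tight: 2.383 servings and 2.529 servings → $5.81.
Cheapest feasible corner: $5.81.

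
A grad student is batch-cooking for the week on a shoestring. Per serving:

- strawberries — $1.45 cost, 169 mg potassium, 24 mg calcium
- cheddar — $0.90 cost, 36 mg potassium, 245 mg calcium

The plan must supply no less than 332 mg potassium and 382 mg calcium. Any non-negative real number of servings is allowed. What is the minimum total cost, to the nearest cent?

$3.67

This is a tiny linear program; its minimum lies at a vertex of the feasible set. List the vertices and price them.
strawberries only: max(332/169, 382/24) = 15.92 servings → $23.08.
cheddar only: max(332/36, 382/245) = 9.222 servings → $8.30.
strawberries + cheddar with both tight: 1.667 servings and 1.396 servings → $3.67.
The minimum over all feasible corners is $3.67.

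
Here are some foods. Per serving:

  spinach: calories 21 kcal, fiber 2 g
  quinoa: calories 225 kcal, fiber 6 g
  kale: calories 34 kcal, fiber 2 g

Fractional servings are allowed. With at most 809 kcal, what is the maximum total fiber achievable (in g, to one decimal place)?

Fiber per kcal: spinach 0.09524, kale 0.05882, quinoa 0.02667.
With no serving limits, spend the whole calories allowance on spinach: 809 kcal / 21 kcal × 2 g = 77.0 g.

77.0 g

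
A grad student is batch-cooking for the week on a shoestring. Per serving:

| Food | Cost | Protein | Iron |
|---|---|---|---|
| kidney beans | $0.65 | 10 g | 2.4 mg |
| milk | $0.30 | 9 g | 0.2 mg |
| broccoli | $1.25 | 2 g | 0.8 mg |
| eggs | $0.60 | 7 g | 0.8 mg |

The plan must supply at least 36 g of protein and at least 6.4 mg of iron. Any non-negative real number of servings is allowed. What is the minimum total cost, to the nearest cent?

$2.01

Two binding constraints pin down two serving amounts, so the optimal mix uses at most two foods. The candidates are each food alone (scaled to the tighter of protein/iron) and each pair with both constraints tight.
kidney beans only: max(36/10, 6.4/2.4) = 3.6 servings → $2.34.
milk only: max(36/9, 6.4/0.2) = 32 servings → $9.60.
broccoli only: max(36/2, 6.4/0.8) = 18 servings → $22.50.
eggs only: max(36/7, 6.4/0.8) = 8 servings → $4.80.
kidney beans + milk with both tight: 2.571 servings and 1.143 servings → $2.01.
kidney beans + broccoli with both targets exact would need a negative amount; discard.
kidney beans + eggs with both tight: 1.818 servings and 2.545 servings → $2.71.
milk + broccoli with both tight: 2.353 servings and 7.412 servings → $9.97.
milk + eggs with both targets exact would need a negative amount; discard.
broccoli + eggs with both tight: 4 servings and 4 servings → $7.40.
Cheapest feasible corner: $2.01.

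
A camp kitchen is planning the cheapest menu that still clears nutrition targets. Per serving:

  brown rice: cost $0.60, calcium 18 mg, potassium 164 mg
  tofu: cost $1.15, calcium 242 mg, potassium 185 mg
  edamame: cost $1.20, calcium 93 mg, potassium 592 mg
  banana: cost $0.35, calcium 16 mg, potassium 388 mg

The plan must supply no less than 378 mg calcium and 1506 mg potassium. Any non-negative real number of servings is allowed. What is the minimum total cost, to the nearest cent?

$2.68

An LP optimum is at a vertex; with two nutrient constraints at most two foods are used. Check each candidate.
brown rice only: max(378/18, 1506/164) = 21 servings → $12.60.
tofu only: max(378/242, 1506/185) = 8.141 servings → $9.36.
edamame only: max(378/93, 1506/592) = 4.065 servings → $4.88.
banana only: max(378/16, 1506/388) = 23.62 servings → $8.27.
brown rice + tofu with both tight: 8.101 servings and 0.9595 servings → $5.96.
brown rice + edamame: the both-tight solution has a negative serving — not a feasible corner.
brown rice + banana: intersection lies outside the first quadrant.
tofu + edamame with both tight: 0.6641 servings and 2.336 servings → $3.57.
tofu + banana with both tight: 1.348 servings and 3.239 servings → $2.68.
edamame + banana: the both-tight solution has a negative serving — not a feasible corner.
So the least-cost plan costs $2.68.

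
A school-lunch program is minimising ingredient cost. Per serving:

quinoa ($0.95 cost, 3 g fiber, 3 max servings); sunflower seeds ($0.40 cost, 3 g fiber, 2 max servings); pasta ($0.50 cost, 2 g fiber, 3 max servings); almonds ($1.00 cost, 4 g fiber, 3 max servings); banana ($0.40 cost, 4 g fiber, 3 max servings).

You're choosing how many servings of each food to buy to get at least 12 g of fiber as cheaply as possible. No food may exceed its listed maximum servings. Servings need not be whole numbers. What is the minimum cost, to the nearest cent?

$1.20

Cost per g of fiber: banana $0.1000, sunflower seeds $0.1333, pasta $0.2500, almonds $0.2500, quinoa $0.3167.
Take 3 servings of banana: +12.0 g fiber for $1.20 (total $1.20, still need 0.0 g).
Filling from the cheapest source first is optimal under one linear minimum: $1.20.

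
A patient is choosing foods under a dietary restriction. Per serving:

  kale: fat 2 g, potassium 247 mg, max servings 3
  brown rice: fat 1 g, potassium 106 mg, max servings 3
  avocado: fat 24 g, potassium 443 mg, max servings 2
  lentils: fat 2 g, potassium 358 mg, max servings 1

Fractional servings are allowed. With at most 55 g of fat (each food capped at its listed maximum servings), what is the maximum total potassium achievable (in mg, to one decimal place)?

Potassium per g fat: lentils 179, kale 123.5, brown rice 106, avocado 18.46.
Take 1 serving of lentils: uses 2 g fat, +358.0 mg potassium (running total 358.0 mg).
Take 3 servings of kale: uses 6 g fat, +741.0 mg potassium (running total 1099.0 mg).
Take 3 servings of brown rice: uses 3 g fat, +318.0 mg potassium (running total 1417.0 mg).
Take 1.833 servings of avocado: uses 44 g fat, +812.2 mg potassium (running total 2229.2 mg).
Filling greedily by potassium-per-g fat is optimal for one linear limit, giving 2229.2 mg.

2229.2 mg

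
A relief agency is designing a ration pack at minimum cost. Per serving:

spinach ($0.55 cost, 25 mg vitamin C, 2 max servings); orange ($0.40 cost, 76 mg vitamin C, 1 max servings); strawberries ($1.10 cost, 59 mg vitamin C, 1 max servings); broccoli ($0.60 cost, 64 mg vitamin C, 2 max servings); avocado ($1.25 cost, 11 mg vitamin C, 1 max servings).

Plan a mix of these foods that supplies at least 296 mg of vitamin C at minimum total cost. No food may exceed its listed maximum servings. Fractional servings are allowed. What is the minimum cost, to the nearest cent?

$3.43

Cost per mg of vitamin C: orange $0.0053, broccoli $0.0094, strawberries $0.0186, spinach $0.0220, avocado $0.1136.
Take 1 serving of orange: +76.0 mg vitamin C for $0.40 (total $0.40, still need 220.0 mg).
Take 2 servings of broccoli: +128.0 mg vitamin C for $1.20 (total $1.60, still need 92.0 mg).
Take 1 serving of strawberries: +59.0 mg vitamin C for $1.10 (total $2.70, still need 33.0 mg).
Take 1.32 servings of spinach: +33.0 mg vitamin C for $0.73 (total $3.43, still need 0.0 mg).
Greedy by cheapest-per-mg is optimal for a single linear constraint, so the minimum cost is $3.43.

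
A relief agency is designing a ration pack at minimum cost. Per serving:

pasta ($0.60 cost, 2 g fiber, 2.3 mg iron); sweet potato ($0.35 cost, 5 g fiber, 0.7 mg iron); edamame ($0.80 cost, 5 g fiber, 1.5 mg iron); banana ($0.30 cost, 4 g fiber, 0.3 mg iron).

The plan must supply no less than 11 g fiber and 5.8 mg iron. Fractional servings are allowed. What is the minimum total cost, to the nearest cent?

An LP optimum is at a vertex; with two nutrient constraints at most two foods are used. Check each candidate.
pasta only: max(11/2, 5.8/2.3) = 5.5 servings → $3.30.
sweet potato only: max(11/5, 5.8/0.7) = 8.286 servings → $2.90.
edamame only: max(11/5, 5.8/1.5) = 3.867 servings → $3.09.
banana only: max(11/4, 5.8/0.3) = 19.33 servings → $5.80.
pasta + sweet potato with both tight: 2.109 servings and 1.356 servings → $1.74.
pasta + edamame with both tight: 1.471 servings and 1.612 servings → $2.17.
pasta + banana with both tight: 2.314 servings and 1.593 servings → $1.87.
sweet potato + edamame with both targets exact would need a negative amount; discard.
sweet potato + banana: intersection lies outside the first quadrant.
edamame + banana: intersection lies outside the first quadrant.
The minimum over all feasible corners is $1.74.

$1.74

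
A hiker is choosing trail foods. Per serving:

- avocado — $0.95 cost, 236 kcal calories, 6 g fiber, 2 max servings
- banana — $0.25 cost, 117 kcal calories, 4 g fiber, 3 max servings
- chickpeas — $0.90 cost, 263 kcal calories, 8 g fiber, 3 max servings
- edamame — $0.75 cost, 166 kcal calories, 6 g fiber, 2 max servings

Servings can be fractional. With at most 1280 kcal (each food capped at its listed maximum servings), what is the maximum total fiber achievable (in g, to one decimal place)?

42.2 g

Fiber per kcal: edamame 0.03614, banana 0.03419, chickpeas 0.03042, avocado 0.02542.
Take 2 servings of edamame: uses 332 kcal, +12.0 g fiber (running total 12.0 g).
Take 3 servings of banana: uses 351 kcal, +12.0 g fiber (running total 24.0 g).
Take 2.27 servings of chickpeas: uses 597 kcal, +18.2 g fiber (running total 42.2 g).
Filling greedily by fiber-per-kcal is optimal for one linear limit, giving 42.2 g.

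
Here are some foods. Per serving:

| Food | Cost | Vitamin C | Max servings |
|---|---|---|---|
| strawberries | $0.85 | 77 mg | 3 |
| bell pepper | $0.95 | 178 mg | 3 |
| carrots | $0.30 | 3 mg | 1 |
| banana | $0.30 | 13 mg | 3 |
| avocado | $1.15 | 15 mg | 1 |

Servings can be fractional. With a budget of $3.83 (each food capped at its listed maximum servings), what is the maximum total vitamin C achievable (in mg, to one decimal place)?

622.8 mg

Vitamin C per dollar: bell pepper 187.4, strawberries 90.59, banana 43.33, avocado 13.04, carrots 10.
Take 3 servings of bell pepper: spends $2.85, +534.0 mg vitamin C (running total 534.0 mg).
Take 1.153 servings of strawberries: spends $0.98, +88.8 mg vitamin C (running total 622.8 mg).
Filling greedily by vitamin C-per-dollar is optimal for one linear limit, giving 622.8 mg.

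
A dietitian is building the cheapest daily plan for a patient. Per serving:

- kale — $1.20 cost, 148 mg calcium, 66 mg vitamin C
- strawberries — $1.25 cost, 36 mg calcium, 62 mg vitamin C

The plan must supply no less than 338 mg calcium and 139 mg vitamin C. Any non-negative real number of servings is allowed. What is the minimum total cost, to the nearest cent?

$2.74

A basic optimal solution has at most two foods positive. Try each food alone and each pair with both targets met exactly.
kale only: max(338/148, 139/66) = 2.284 servings → $2.74.
strawberries only: max(338/36, 139/62) = 9.389 servings → $11.74.
kale + strawberries with both targets exact would need a negative amount; discard.
Cheapest feasible corner: $2.74.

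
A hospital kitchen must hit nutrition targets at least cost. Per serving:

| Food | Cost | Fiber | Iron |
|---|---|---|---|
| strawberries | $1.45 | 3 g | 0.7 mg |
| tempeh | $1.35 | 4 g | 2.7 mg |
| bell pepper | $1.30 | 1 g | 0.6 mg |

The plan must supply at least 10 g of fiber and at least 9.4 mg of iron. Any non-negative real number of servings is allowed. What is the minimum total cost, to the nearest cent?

$4.70

Check every corner: each single food scaled to meet both minima, and each pair solved so both constraints bind.
strawberries only: max(10/3, 9.4/0.7) = 13.43 servings → $19.47.
tempeh only: max(10/4, 9.4/2.7) = 3.481 servings → $4.70.
bell pepper only: max(10/1, 9.4/0.6) = 15.67 servings → $20.37.
strawberries + tempeh: the both-tight solution has a negative serving — not a feasible corner.
strawberries + bell pepper: intersection lies outside the first quadrant.
tempeh + bell pepper with both targets exact would need a negative amount; discard.
Cheapest feasible corner: $4.70.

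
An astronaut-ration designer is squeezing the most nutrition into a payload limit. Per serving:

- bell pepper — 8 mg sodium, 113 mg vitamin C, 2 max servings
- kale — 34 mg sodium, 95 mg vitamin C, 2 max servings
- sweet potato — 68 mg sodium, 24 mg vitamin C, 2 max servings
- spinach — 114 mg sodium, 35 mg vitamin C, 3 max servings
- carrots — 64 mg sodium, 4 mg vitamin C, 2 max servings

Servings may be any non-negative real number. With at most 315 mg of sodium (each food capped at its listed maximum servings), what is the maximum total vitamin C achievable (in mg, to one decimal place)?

493.2 mg

Vitamin C per mg sodium: bell pepper 14.12, kale 2.794, sweet potato 0.3529, spinach 0.307, carrots 0.0625.
Take 2 servings of bell pepper: uses 16 mg sodium, +226.0 mg vitamin C (running total 226.0 mg).
Take 2 servings of kale: uses 68 mg sodium, +190.0 mg vitamin C (running total 416.0 mg).
Take 2 servings of sweet potato: uses 136 mg sodium, +48.0 mg vitamin C (running total 464.0 mg).
Take 0.8333 servings of spinach: uses 95 mg sodium, +29.2 mg vitamin C (running total 493.2 mg).
Filling greedily by vitamin C-per-mg sodium is optimal for one linear limit, giving 493.2 mg.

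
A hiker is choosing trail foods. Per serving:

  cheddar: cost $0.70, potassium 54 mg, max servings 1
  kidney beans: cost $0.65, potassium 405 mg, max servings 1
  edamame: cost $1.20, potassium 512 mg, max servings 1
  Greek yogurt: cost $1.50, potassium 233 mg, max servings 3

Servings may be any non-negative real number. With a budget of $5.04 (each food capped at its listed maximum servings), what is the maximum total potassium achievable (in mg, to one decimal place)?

Potassium per dollar: kidney beans 623.1, edamame 426.7, Greek yogurt 155.3, cheddar 77.14.
Take 1 serving of kidney beans: spends $0.65, +405.0 mg potassium (running total 405.0 mg).
Take 1 serving of edamame: spends $1.20, +512.0 mg potassium (running total 917.0 mg).
Take 2.127 servings of Greek yogurt: spends $3.19, +495.5 mg potassium (running total 1412.5 mg).
Greedy by best ratio exhausts the cost allowance optimally: 1412.5 mg.

1412.5 mg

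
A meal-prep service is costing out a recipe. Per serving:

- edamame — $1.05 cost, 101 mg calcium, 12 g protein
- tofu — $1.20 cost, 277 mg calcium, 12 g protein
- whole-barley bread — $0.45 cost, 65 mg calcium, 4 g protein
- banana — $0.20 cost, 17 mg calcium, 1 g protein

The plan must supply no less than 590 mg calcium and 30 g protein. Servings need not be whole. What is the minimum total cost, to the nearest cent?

$2.91

Check every corner: each single food scaled to meet both minima, and each pair solved so both constraints bind.
edamame only: max(590/101, 30/12) = 5.842 servings → $6.13.
tofu only: max(590/277, 30/12) = 2.5 servings → $3.00.
whole-barley bread only: max(590/65, 30/4) = 9.077 servings → $4.08.
banana only: max(590/17, 30/1) = 34.71 servings → $6.94.
edamame + tofu with both tight: 0.5824 servings and 1.918 servings → $2.91.
edamame + whole-barley bread: intersection lies outside the first quadrant.
edamame + banana with both targets exact would need a negative amount; discard.
tofu + whole-barley bread with both tight: 1.25 servings and 3.75 servings → $3.19.
tofu + banana with both tight: 1.096 servings and 16.85 servings → $4.68.
whole-barley bread + banana with both targets exact would need a negative amount; discard.
Cheapest feasible corner: $2.91.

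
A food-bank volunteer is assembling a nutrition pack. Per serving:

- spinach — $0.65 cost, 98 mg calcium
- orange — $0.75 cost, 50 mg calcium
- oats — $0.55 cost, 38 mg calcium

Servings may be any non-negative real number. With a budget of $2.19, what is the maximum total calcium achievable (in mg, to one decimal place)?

Calcium per dollar: spinach 150.8, oats 69.09, orange 66.67.
With no serving limits, spend the whole cost allowance on spinach: $2.19 / $0.65 × 98 mg = 330.2 mg.

330.2 mg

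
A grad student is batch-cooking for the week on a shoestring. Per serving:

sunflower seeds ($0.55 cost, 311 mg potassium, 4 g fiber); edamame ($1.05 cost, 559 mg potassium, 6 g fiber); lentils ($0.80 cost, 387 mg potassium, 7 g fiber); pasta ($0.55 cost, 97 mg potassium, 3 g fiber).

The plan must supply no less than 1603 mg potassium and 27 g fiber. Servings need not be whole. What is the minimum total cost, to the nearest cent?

A basic optimal solution has at most two foods positive. Try each food alone and each pair with both targets met exactly.
sunflower seeds only: max(1603/311, 27/4) = 6.75 servings → $3.71.
edamame only: max(1603/559, 27/6) = 4.5 servings → $4.72.
lentils only: max(1603/387, 27/7) = 4.142 servings → $3.31.
pasta only: max(1603/97, 27/3) = 16.53 servings → $9.09.
sunflower seeds + edamame: the both-tight solution has a negative serving — not a feasible corner.
sunflower seeds + lentils with both tight: 1.227 servings and 3.156 servings → $3.20.
sunflower seeds + pasta with both tight: 4.018 servings and 3.642 servings → $4.21.
edamame + lentils with both tight: 0.4852 servings and 3.441 servings → $3.26.
edamame + pasta with both tight: 2 servings and 5 servings → $4.85.
lentils + pasta: intersection lies outside the first quadrant.
The minimum over all feasible corners is $3.20.

$3.20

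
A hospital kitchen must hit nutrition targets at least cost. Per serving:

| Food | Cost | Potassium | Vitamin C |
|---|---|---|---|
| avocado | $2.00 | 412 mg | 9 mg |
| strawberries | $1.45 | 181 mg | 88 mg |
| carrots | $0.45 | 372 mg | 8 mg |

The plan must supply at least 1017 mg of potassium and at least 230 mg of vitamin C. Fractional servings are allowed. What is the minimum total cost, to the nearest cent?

avocado only: max(1017/412, 230/9) = 25.56 servings → $51.11.
strawberries only: max(1017/181, 230/88) = 5.619 servings → $8.15.
carrots only: max(1017/372, 230/8) = 28.75 servings → $12.94.
avocado + strawberries with both tight: 1.382 servings and 2.472 servings → $6.35.
avocado + carrots: intersection lies outside the first quadrant.
strawberries + carrots with both tight: 2.475 servings and 1.53 servings → $4.28.
The minimum over all feasible corners is $4.28.

$4.28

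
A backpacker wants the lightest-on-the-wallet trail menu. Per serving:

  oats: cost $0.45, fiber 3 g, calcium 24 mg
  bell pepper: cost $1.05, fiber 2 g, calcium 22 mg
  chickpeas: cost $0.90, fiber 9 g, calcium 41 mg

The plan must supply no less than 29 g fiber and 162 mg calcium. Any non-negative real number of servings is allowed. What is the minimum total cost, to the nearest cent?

Minimising a linear cost over {fiber ≥ 29, calcium ≥ 162, servings ≥ 0} — the optimum is at a vertex, using one or two foods.
oats only: max(29/3, 162/24) = 9.667 servings → $4.35.
bell pepper only: max(29/2, 162/22) = 14.5 servings → $15.22.
chickpeas only: max(29/9, 162/41) = 3.951 servings → $3.56.
oats + bell pepper: the both-tight solution has a negative serving — not a feasible corner.
oats + chickpeas with both tight: 2.892 servings and 2.258 servings → $3.33.
bell pepper + chickpeas with both tight: 2.319 servings and 2.707 servings → $4.87.
The minimum over all feasible corners is $3.33.

$3.33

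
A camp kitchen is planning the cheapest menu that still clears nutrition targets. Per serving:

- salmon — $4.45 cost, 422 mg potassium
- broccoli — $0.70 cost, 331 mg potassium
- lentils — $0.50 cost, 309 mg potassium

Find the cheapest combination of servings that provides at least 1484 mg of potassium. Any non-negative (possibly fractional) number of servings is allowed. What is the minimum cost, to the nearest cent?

Cost per mg of potassium: lentils $0.0016, broccoli $0.0021, salmon $0.0105.
With no serving limits, use only lentils: 1484 mg / 309 mg = 4.803 servings × $0.50 = $2.40.

$2.40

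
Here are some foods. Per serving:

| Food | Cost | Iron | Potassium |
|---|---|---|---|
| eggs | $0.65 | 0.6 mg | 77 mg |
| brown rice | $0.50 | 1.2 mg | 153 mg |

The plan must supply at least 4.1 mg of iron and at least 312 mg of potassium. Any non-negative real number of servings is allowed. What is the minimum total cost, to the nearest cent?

The cheapest plan sits at a corner of the feasible region — with two constraints it uses at most two foods.
eggs only: max(4.1/0.6, 312/77) = 6.833 servings → $4.44.
brown rice only: max(4.1/1.2, 312/153) = 3.417 servings → $1.71.
eggs + brown rice with both targets exact would need a negative amount; discard.
The minimum over all feasible corners is $1.71.

$1.71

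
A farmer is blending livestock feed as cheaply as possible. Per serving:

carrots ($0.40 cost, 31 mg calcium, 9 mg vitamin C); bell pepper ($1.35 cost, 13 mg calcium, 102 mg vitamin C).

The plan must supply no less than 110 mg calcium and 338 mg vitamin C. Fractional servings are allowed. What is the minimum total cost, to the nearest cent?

$5.10

This is a tiny linear program; its minimum lies at a vertex of the feasible set. List the vertices and price them.
carrots only: max(110/31, 338/9) = 37.56 servings → $15.02.
bell pepper only: max(110/13, 338/102) = 8.462 servings → $11.42.
carrots + bell pepper with both tight: 2.242 servings and 3.116 servings → $5.10.
The minimum over all feasible corners is $5.10.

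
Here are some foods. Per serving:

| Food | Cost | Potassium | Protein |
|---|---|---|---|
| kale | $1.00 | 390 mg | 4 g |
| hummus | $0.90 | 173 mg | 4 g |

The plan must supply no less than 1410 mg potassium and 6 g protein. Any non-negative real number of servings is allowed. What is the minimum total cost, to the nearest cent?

At the optimum either one food covers both requirements or two foods hit both targets exactly; no other combination can be cheaper.
kale only: max(1410/390, 6/4) = 3.615 servings → $3.62.
hummus only: max(1410/173, 6/4) = 8.15 servings → $7.34.
kale + hummus: the both-tight solution has a negative serving — not a feasible corner.
Cheapest feasible corner: $3.62.

$3.62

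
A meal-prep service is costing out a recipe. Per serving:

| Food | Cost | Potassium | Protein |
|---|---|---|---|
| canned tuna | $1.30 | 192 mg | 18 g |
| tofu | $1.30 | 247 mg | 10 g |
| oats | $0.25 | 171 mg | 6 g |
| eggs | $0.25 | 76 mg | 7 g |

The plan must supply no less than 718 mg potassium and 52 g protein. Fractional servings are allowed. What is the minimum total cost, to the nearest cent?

This is a tiny linear program; its minimum lies at a vertex of the feasible set. List the vertices and price them.
canned tuna only: max(718/192, 52/18) = 3.74 servings → $4.86.
tofu only: max(718/247, 52/10) = 5.2 servings → $6.76.
oats only: max(718/171, 52/6) = 8.667 servings → $2.17.
eggs only: max(718/76, 52/7) = 9.447 servings → $2.36.
canned tuna + tofu with both tight: 2.242 servings and 1.164 servings → $4.43.
canned tuna + oats with both tight: 2.38 servings and 1.526 servings → $3.48.
canned tuna + eggs: the both-tight solution has a negative serving — not a feasible corner.
tofu + oats: the both-tight solution has a negative serving — not a feasible corner.
tofu + eggs with both tight: 1.108 servings and 5.845 servings → $2.90.
oats + eggs with both tight: 1.449 servings and 6.186 servings → $1.91.
Cheapest feasible corner: $1.91.

$1.91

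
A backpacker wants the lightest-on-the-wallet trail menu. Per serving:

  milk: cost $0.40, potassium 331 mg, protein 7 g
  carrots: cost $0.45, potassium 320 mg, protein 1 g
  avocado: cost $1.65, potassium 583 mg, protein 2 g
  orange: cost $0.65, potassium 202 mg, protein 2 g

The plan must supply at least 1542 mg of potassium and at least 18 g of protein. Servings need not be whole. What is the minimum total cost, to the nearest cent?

$1.86

With two linear requirements the optimum uses one or two foods; enumerate the corners.
milk only: max(1542/331, 18/7) = 4.659 servings → $1.86.
carrots only: max(1542/320, 18/1) = 18 servings → $8.10.
avocado only: max(1542/583, 18/2) = 9 servings → $14.85.
orange only: max(1542/202, 18/2) = 9 servings → $5.85.
milk + carrots with both tight: 2.21 servings and 2.533 servings → $2.02.
milk + avocado with both tight: 2.167 servings and 1.414 servings → $3.20.
milk + orange with both tight: 0.734 servings and 6.431 servings → $4.47.
carrots + avocado: intersection lies outside the first quadrant.
carrots + orange: intersection lies outside the first quadrant.
avocado + orange: the both-tight solution has a negative serving — not a feasible corner.
Cheapest feasible corner: $1.86.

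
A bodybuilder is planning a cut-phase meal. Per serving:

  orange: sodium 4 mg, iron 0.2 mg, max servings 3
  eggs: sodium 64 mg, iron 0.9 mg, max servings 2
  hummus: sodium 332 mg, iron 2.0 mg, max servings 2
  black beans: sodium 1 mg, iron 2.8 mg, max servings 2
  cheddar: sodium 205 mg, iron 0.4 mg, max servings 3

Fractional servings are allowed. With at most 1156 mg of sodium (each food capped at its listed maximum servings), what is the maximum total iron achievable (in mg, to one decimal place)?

12.7 mg

Iron per mg sodium: black beans 2.8, orange 0.05, eggs 0.01406, hummus 0.006024, cheddar 0.001951.
Take 2 servings of black beans: uses 2 mg sodium, +5.6 mg iron (running total 5.6 mg).
Take 3 servings of orange: uses 12 mg sodium, +0.6 mg iron (running total 6.2 mg).
Take 2 servings of eggs: uses 128 mg sodium, +1.8 mg iron (running total 8.0 mg).
Take 2 servings of hummus: uses 664 mg sodium, +4.0 mg iron (running total 12.0 mg).
Take 1.707 servings of cheddar: uses 350 mg sodium, +0.7 mg iron (running total 12.7 mg).
Filling greedily by iron-per-mg sodium is optimal for one linear limit, giving 12.7 mg.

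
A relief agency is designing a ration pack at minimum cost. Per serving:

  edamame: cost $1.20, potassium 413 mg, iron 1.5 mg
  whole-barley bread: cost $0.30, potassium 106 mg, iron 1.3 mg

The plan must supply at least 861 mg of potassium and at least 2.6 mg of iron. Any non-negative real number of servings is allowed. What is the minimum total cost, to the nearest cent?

$2.44

The cheapest plan sits at a corner of the feasible region — with two constraints it uses at most two foods.
edamame only: max(861/413, 2.6/1.5) = 2.085 servings → $2.50.
whole-barley bread only: max(861/106, 2.6/1.3) = 8.123 servings → $2.44.
edamame + whole-barley bread: the both-tight solution has a negative serving — not a feasible corner.
So the least-cost plan costs $2.44.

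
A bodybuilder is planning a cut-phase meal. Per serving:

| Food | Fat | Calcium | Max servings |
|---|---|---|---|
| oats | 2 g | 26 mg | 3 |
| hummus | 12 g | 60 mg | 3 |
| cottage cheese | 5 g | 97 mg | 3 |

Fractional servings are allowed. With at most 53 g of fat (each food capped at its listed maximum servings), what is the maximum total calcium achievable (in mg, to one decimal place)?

Calcium per g fat: cottage cheese 19.4, oats 13, hummus 5.
Take 3 servings of cottage cheese: uses 15 g fat, +291.0 mg calcium (running total 291.0 mg).
Take 3 servings of oats: uses 6 g fat, +78.0 mg calcium (running total 369.0 mg).
Take 2.667 servings of hummus: uses 32 g fat, +160.0 mg calcium (running total 529.0 mg).
Greedy by best ratio exhausts the fat allowance optimally: 529.0 mg.

529.0 mg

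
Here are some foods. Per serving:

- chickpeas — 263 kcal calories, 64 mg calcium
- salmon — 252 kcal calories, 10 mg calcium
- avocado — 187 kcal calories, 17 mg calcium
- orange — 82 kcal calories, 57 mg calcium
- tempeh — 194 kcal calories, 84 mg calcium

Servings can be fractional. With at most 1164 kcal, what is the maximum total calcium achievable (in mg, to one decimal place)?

809.1 mg

Calcium per kcal: orange 0.6951, tempeh 0.433, chickpeas 0.2433, avocado 0.09091, salmon 0.03968.
With no serving limits, spend the whole calories allowance on orange: 1164 kcal / 82 kcal × 57 mg = 809.1 mg.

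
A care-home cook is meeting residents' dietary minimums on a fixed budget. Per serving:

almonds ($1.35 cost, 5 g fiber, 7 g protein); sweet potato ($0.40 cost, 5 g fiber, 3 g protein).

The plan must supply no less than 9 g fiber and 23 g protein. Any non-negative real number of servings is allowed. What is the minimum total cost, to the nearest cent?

At the optimum either one food covers both requirements or two foods hit both targets exactly; no other combination can be cheaper.
almonds only: max(9/5, 23/7) = 3.286 servings → $4.44.
sweet potato only: max(9/5, 23/3) = 7.667 servings → $3.07.
almonds + sweet potato: the both-tight solution has a negative serving — not a feasible corner.
Cheapest feasible corner: $3.07.

$3.07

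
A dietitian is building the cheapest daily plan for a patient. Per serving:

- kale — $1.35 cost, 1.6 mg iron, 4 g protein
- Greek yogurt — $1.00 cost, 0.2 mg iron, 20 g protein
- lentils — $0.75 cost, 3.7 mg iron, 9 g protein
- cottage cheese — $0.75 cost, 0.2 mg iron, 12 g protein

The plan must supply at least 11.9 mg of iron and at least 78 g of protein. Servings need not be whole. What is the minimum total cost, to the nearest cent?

A basic optimal solution has at most two foods positive. Try each food alone and each pair with both targets met exactly.
kale only: max(11.9/1.6, 78/4) = 19.5 servings → $26.32.
Greek yogurt only: max(11.9/0.2, 78/20) = 59.5 servings → $59.50.
lentils only: max(11.9/3.7, 78/9) = 8.667 servings → $6.50.
cottage cheese only: max(11.9/0.2, 78/12) = 59.5 servings → $44.62.
kale + Greek yogurt with both tight: 7.128 servings and 2.474 servings → $12.10.
kale + lentils: the both-tight solution has a negative serving — not a feasible corner.
kale + cottage cheese with both tight: 6.913 servings and 4.196 servings → $12.48.
Greek yogurt + lentils with both tight: 2.514 servings and 3.08 servings → $4.82.
Greek yogurt + cottage cheese with both targets exact would need a negative amount; discard.
lentils + cottage cheese with both tight: 2.986 servings and 4.261 servings → $5.43.
The minimum over all feasible corners is $4.82.

$4.82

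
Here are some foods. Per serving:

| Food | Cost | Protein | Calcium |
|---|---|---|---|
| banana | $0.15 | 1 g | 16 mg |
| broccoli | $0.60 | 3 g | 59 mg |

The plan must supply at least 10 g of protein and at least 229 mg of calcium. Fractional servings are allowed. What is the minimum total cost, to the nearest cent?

With two linear requirements the optimum uses one or two foods; enumerate the corners.
banana only: max(10/1, 229/16) = 14.31 servings → $2.15.
broccoli only: max(10/3, 229/59) = 3.881 servings → $2.33.
banana + broccoli: the both-tight solution has a negative serving — not a feasible corner.
So the least-cost plan costs $2.15.

$2.15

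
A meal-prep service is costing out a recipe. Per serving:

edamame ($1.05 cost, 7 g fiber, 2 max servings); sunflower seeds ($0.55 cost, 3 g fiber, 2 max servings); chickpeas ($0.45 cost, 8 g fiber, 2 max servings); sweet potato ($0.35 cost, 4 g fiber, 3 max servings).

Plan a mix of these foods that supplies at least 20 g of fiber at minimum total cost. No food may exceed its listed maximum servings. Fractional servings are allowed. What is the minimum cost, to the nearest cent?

$1.25

Cost per g of fiber: chickpeas $0.0563, sweet potato $0.0875, edamame $0.1500, sunflower seeds $0.1833.
Take 2 servings of chickpeas: +16.0 g fiber for $0.90 (total $0.90, still need 4.0 g).
Take 1 serving of sweet potato: +4.0 g fiber for $0.35 (total $1.25, still need 0.0 g).
Greedy by cheapest-per-g is optimal for a single linear constraint, so the minimum cost is $1.25.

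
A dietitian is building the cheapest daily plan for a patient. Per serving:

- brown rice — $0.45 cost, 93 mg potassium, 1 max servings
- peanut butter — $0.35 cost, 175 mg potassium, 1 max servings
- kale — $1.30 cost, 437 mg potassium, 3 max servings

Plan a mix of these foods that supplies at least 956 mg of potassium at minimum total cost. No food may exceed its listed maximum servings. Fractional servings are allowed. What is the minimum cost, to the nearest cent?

Cost per mg of potassium: peanut butter $0.0020, kale $0.0030, brown rice $0.0048.
Take 1 serving of peanut butter: +175.0 mg potassium for $0.35 (total $0.35, still need 781.0 mg).
Take 1.787 servings of kale: +781.0 mg potassium for $2.32 (total $2.67, still need 0.0 mg).
Filling from the cheapest source first is optimal under one linear minimum: $2.67.

$2.67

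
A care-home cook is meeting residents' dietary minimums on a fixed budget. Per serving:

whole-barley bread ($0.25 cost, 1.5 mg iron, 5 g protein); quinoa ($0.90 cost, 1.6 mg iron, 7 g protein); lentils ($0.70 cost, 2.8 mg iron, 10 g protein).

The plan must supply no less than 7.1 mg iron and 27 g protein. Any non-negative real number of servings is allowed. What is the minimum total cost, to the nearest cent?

whole-barley bread only: max(7.1/1.5, 27/5) = 5.4 servings → $1.35.
quinoa only: max(7.1/1.6, 27/7) = 4.438 servings → $3.99.
lentils only: max(7.1/2.8, 27/10) = 2.7 servings → $1.89.
whole-barley bread + quinoa with both tight: 2.6 servings and 2 servings → $2.45.
whole-barley bread + lentils: the both-tight solution has a negative serving — not a feasible corner.
quinoa + lentils with both tight: 1.278 servings and 1.806 servings → $2.41.
The minimum over all feasible corners is $1.35.

$1.35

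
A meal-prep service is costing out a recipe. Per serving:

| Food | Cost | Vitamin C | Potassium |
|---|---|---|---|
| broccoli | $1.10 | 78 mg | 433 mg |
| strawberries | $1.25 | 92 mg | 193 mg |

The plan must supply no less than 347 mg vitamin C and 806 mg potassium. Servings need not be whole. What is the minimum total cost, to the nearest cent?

$4.73

The cheapest plan sits at a corner of the feasible region — with two constraints it uses at most two foods.
broccoli only: max(347/78, 806/433) = 4.449 servings → $4.89.
strawberries only: max(347/92, 806/193) = 4.176 servings → $5.22.
broccoli + strawberries with both tight: 0.2898 servings and 3.526 servings → $4.73.
The minimum over all feasible corners is $4.73.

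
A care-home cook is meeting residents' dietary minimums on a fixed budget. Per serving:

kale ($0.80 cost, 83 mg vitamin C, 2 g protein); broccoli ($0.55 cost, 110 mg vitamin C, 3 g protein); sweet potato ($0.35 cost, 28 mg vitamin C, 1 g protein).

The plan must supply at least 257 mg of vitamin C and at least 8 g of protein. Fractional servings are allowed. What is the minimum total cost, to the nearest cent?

Check every corner: each single food scaled to meet both minima, and each pair solved so both constraints bind.
kale only: max(257/83, 8/2) = 4 servings → $3.20.
broccoli only: max(257/110, 8/3) = 2.667 servings → $1.47.
sweet potato only: max(257/28, 8/1) = 9.179 servings → $3.21.
kale + broccoli with both targets exact would need a negative amount; discard.
kale + sweet potato with both tight: 1.222 servings and 5.556 servings → $2.92.
broccoli + sweet potato with both tight: 1.269 servings and 4.192 servings → $2.17.
So the least-cost plan costs $1.47.

$1.47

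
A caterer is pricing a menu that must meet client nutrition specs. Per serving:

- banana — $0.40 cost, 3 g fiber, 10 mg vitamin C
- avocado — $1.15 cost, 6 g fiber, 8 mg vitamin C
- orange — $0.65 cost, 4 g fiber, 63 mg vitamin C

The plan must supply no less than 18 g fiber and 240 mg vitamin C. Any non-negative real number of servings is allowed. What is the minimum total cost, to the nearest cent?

$2.82

At the optimum either one food covers both requirements or two foods hit both targets exactly; no other combination can be cheaper.
banana only: max(18/3, 240/10) = 24 servings → $9.60.
avocado only: max(18/6, 240/8) = 30 servings → $34.50.
orange only: max(18/4, 240/63) = 4.5 servings → $2.92.
banana + avocado: intersection lies outside the first quadrant.
banana + orange with both tight: 1.168 servings and 3.624 servings → $2.82.
avocado + orange with both tight: 0.5029 servings and 3.746 servings → $3.01.
Cheapest feasible corner: $2.82.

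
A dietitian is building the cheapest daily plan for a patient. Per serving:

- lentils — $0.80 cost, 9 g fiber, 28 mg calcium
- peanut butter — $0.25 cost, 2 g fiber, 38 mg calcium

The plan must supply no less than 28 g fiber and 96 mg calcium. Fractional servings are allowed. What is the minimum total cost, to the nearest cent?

$2.51

With two linear requirements the optimum uses one or two foods; enumerate the corners.
lentils only: max(28/9, 96/28) = 3.429 servings → $2.74.
peanut butter only: max(28/2, 96/38) = 14 servings → $3.50.
lentils + peanut butter with both tight: 3.049 servings and 0.2797 servings → $2.51.
The minimum over all feasible corners is $2.51.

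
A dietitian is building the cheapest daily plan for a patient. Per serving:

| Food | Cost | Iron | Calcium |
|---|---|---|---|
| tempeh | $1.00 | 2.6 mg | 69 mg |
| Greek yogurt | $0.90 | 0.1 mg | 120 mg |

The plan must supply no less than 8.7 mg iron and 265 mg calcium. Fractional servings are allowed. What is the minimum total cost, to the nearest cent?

tempeh only: max(8.7/2.6, 265/69) = 3.841 servings → $3.84.
Greek yogurt only: max(8.7/0.1, 265/120) = 87 servings → $78.30.
tempeh + Greek yogurt with both tight: 3.335 servings and 0.2907 servings → $3.60.
Cheapest feasible corner: $3.60.

$3.60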